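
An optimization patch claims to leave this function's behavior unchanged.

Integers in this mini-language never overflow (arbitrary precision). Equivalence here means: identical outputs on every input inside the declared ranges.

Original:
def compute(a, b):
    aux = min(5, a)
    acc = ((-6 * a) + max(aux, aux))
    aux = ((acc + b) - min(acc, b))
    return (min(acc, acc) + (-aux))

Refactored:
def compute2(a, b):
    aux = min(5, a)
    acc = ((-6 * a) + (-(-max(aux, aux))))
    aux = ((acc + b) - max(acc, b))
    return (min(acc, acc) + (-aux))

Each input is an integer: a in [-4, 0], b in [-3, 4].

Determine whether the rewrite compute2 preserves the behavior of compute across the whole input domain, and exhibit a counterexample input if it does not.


Evaluate both at a=-4, b=-3.
compute: aux becomes -4; next acc becomes 20; next aux becomes 20; next final value 0
compute2: aux becomes -4; next acc becomes 20; next aux becomes -3; next final value 23
0 and 23 differ, so these are not the same function on this domain.
verdict: not equivalent; witness: a=-4, b=-3


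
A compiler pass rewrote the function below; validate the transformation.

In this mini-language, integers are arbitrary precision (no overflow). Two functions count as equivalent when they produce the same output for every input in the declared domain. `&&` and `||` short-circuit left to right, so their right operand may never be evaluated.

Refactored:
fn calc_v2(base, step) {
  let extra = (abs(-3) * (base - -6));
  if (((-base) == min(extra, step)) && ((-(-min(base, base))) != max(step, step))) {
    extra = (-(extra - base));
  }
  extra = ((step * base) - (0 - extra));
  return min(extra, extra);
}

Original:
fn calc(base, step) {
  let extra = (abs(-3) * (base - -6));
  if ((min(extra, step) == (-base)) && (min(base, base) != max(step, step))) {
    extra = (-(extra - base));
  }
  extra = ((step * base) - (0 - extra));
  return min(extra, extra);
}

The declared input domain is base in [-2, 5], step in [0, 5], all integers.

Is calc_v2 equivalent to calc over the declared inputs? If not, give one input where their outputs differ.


The two are interchangeable: same computation, different form, and every declared input agrees.
As a probe, take base=1, step=1: calc runs extra becomes 21; next ((min(extra, step) == (-base)) && (min(base, base) != max(step, step))) evaluates to false; next extra becomes 22; next final value 22; calc_v2 runs extra becomes 21; next (((-base) == min(extra, step)) && ((-(-min(base, base))) != max(step, step))) evaluates to false; next extra becomes 22; next final value 22; both end at 22.
Checked all 48 inputs in the declared domain: the outputs agree on every one.
verdict: equivalent


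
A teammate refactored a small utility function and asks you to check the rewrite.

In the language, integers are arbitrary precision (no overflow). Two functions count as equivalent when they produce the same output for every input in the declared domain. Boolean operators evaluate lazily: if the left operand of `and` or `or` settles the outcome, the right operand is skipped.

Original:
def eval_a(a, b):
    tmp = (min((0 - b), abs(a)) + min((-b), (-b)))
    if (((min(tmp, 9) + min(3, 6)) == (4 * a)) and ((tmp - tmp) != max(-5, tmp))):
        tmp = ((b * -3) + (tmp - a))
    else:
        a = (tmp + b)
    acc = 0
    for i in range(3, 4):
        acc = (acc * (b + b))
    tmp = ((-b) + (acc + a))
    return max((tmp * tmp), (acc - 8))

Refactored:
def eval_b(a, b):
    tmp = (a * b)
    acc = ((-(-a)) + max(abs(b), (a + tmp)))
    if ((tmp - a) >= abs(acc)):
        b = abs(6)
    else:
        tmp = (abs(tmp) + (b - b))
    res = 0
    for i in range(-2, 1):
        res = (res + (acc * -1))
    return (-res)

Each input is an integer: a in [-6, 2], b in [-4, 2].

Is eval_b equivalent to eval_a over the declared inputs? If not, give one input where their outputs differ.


Evaluate both at a=-6, b=-4.
eval_a: tmp := 8 | (((min(tmp, 9) + min(3, 6)) == (4 * a)) and ((tmp - tmp) != max(-5, tmp))): false | a := 4 | acc := 0 | iter i=3: | acc := 0 | tmp := 8 | result 64
eval_b: tmp := 24 | acc := 12 | ((tmp - a) >= abs(acc)): true | b := 6 | res := 0 | iter i=-2: | res := -12 | iter i=-1: | res := -24 | iter i=0: | res := -36 | result 36
64 against 36: the behavior changed.
verdict: not equivalent; witness: a=-6, b=-4


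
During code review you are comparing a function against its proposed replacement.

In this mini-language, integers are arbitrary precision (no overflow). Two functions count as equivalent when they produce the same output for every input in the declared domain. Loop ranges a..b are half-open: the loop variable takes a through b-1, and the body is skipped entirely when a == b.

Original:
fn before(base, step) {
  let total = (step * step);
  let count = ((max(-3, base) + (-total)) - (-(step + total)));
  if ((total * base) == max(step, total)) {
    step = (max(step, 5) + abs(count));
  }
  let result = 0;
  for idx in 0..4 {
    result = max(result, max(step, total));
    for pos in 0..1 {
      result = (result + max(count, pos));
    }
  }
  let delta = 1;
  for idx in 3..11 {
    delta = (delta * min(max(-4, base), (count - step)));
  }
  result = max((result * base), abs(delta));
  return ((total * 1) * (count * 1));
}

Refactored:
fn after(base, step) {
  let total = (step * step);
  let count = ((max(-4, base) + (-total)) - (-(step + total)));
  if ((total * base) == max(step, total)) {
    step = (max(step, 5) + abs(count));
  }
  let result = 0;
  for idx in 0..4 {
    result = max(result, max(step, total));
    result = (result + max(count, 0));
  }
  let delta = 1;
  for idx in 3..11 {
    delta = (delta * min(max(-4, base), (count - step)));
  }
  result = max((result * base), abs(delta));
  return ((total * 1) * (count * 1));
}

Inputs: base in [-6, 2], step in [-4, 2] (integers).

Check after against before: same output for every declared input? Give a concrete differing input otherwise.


Take base=-6, step=-4.
before: total = 16; count = -7; ((total * base) == max(step, total)) -> false; result = 0; [idx=0]; result = 16; [pos=0]; result = 16; [idx=1]; result = 16; [pos=0]; result = 16; [idx=2]; result = 16; [pos=0]; result = 16; [idx=3]; result = 16; [pos=0]; result = 16; delta = 1; [idx=3]; delta = -4; [idx=4]; delta = 16; [idx=5]; delta = -64; [idx=6]; delta = 256; [idx=7]; delta = -1024; [idx=8]; delta = 4096; [idx=9]; delta = -16384; [idx=10]; delta = 65536; result = 65536; return -112
after: total = 16; count = -8; ((total * base) == max(step, total)) -> false; result = 0; [idx=0]; result = 16; result = 16; [idx=1]; result = 16; result = 16; [idx=2]; result = 16; result = 16; [idx=3]; result = 16; result = 16; delta = 1; [idx=3]; delta = -4; [idx=4]; delta = 16; [idx=5]; delta = -64; [idx=6]; delta = 256; [idx=7]; delta = -1024; [idx=8]; delta = 4096; [idx=9]; delta = -16384; [idx=10]; delta = 65536; result = 65536; return -128
-112 vs -128 — the two versions disagree here.
verdict: not equivalent; witness: base=-6, step=-4


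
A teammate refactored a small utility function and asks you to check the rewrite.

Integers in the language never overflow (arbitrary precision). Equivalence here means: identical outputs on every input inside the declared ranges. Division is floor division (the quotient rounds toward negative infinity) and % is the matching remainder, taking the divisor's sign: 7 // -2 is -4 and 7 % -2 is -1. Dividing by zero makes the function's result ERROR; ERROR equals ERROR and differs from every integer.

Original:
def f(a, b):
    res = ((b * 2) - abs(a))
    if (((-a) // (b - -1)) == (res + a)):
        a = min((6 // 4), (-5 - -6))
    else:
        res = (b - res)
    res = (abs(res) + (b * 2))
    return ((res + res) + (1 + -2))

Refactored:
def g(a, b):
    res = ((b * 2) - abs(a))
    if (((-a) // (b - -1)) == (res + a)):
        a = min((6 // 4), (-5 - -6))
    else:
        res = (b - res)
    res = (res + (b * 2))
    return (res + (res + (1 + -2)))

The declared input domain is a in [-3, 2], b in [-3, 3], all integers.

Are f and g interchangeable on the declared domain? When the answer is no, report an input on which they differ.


The rewrite breaks on a=-2, b=3, where the results are 13 and 9.
f: res := 4 | (((-a) // (b - -1)) == (res + a)): false | res := -1 | res := 7 | result 13
g: res := 4 | (((-a) // (b - -1)) == (res + a)): false | res := -1 | res := 5 | result 9
verdict: not equivalent; witness: a=-2, b=3


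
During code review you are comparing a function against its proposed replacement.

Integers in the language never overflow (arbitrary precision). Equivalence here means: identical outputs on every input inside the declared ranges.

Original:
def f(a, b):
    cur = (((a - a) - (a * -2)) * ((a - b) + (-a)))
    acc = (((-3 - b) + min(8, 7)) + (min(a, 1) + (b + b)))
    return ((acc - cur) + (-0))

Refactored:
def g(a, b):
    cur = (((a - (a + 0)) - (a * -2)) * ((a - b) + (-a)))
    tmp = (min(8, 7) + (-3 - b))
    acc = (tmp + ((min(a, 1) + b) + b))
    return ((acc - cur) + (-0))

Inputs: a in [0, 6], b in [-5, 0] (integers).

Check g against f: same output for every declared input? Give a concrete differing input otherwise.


Although arithmetic usage differs; constant usage differs; statement counts differ; local variable names differ, 42/42 inputs agree.
verdict: equivalent


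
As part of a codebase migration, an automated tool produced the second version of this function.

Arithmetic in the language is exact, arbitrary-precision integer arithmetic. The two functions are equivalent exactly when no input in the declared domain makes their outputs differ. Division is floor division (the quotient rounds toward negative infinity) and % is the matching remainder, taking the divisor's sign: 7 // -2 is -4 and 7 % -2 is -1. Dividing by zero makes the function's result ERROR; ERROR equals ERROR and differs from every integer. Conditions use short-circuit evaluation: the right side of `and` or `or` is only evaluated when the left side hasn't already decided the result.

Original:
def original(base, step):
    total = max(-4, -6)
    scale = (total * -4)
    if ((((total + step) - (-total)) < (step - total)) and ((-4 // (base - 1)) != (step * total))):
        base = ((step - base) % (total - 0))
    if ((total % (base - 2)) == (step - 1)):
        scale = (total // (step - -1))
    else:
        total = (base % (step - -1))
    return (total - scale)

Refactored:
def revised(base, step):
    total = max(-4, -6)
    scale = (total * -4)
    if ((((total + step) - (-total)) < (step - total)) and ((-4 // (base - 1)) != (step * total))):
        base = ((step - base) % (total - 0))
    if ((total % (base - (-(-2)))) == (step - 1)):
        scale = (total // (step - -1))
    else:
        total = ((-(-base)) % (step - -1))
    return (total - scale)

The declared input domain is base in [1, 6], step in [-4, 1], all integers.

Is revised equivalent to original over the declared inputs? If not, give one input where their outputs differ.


Equivalent — the differences include same computation, different form, yet no declared input distinguishes the two.
As a probe, take base=2, step=-2: original runs total=-4, then scale=16, then ((((total + step) - (-total)) < (step - total)) and ((-4 // (base - 1)) != (step * total))) is true, then base=0, then ((total % (base - 2)) == (step - 1)) is false, then total=0, then returns -16; revised runs total=-4, then scale=16, then ((((total + step) - (-total)) < (step - total)) and ((-4 // (base - 1)) != (step * total))) is true, then base=0, then ((total % (base - (-(-2)))) == (step - 1)) is false, then total=0, then returns -16; both end at -16.
Across all 36 domain points the two functions coincide.
verdict: equivalent


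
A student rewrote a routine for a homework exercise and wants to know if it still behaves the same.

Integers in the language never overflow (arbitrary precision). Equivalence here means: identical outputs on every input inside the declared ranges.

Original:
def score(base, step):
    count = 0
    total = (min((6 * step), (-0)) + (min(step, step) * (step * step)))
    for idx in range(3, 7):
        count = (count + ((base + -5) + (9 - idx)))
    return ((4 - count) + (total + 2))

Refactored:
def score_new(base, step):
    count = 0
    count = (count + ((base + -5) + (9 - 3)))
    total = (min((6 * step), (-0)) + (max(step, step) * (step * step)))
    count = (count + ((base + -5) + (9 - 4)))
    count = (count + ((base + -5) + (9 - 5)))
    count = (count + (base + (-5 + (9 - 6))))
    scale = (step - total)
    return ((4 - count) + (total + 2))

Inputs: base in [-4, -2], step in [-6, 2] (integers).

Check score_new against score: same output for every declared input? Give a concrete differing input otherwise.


The edit looks behavioral (`min(step, step)` became `max(step, step)`), but over these ranges it never changes the outcome; all 27 inputs agree.
verdict: equivalent


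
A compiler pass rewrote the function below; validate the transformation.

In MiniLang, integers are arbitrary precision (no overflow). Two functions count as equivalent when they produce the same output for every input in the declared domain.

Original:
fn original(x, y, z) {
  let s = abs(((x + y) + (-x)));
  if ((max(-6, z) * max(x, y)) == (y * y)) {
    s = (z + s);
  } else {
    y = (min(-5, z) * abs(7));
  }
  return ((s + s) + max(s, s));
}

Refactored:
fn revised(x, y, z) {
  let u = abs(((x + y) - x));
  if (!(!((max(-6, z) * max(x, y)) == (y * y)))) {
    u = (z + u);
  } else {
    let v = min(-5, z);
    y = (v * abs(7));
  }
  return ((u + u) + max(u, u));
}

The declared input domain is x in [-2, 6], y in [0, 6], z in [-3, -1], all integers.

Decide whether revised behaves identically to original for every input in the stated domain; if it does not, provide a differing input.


Comparing the listings, the differences include: boolean connective usage differs; and statement counts differ; and arithmetic usage differs; and local variable names differ.
Tracing x=0, y=3, z=-3: original: s=3, then ((max(-6, z) * max(x, y)) == (y * y)) is false, then y=-35, then returns 9 | revised: u=3, then (!(!((max(-6, z) * max(x, y)) == (y * y)))) is false, then v=-5, then y=-35, then returns 9 — matching result 9.
Checked all 189 inputs in the declared domain: the outputs agree on every one.
verdict: equivalent


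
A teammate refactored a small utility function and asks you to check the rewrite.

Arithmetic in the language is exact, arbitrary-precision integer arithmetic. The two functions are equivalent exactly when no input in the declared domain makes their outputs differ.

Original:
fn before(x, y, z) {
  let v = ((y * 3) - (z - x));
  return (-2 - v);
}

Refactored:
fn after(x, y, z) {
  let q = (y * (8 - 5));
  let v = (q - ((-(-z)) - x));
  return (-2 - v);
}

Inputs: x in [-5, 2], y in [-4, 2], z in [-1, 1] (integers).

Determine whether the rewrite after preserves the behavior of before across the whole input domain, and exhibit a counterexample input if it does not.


This is a faithful refactor — arithmetic usage differs, and statement counts differ, and local variable names differ, and constant usage differs, but the computed results match everywhere.
Tracing x=-1, y=1, z=1: before: v = 1; return -3 | after: q = 3; v = 1; return -3 — matching result -3.
Across all 168 domain points the two functions coincide.
verdict: equivalent


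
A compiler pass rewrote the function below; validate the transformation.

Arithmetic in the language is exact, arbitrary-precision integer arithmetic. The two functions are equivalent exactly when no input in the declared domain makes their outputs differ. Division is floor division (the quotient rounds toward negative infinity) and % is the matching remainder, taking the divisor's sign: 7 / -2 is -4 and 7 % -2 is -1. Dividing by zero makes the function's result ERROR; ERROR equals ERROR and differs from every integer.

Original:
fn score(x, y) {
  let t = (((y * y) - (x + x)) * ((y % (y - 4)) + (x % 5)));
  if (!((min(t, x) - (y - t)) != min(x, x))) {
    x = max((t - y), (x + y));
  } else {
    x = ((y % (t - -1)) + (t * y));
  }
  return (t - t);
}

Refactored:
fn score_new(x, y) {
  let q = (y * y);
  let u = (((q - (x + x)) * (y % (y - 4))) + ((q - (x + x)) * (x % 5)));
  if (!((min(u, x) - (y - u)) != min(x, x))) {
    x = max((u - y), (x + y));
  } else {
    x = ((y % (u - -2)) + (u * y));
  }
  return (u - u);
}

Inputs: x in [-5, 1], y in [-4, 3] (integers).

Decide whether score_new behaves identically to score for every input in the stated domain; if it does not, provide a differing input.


There is a counterexample at x=0, y=-1: ERROR on one side, 0 on the other.
score: t = -1; (!((min(t, x) - (y - t)) != min(x, x))) -> false; division by zero -> ERROR
score_new: q = 1; u = -1; (!((min(u, x) - (y - u)) != min(x, x))) -> false; x = 1; return 0
verdict: not equivalent; witness: x=0, y=-1


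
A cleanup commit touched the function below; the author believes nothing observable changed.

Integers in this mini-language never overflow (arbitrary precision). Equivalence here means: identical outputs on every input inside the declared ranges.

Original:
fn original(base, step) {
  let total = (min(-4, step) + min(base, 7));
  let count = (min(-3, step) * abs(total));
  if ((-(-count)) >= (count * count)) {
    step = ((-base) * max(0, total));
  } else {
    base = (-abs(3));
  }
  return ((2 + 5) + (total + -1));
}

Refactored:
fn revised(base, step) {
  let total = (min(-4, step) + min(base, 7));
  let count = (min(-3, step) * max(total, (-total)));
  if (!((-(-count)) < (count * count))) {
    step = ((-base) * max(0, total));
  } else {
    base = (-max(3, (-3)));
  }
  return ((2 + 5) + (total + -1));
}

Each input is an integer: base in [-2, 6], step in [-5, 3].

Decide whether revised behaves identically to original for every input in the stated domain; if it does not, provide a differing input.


Comparing the listings, the differences include: min/max/abs usage differs, and constant usage differs, and boolean connective usage differs, and comparison usage differs.
Spot check at base=1, step=3 — original: total becomes -3; next count becomes -9; next ((-(-count)) >= (count * count)) evaluates to false; next base becomes -3; next final value 3. revised: total becomes -3; next count becomes -9; next (!((-(-count)) < (count * count))) evaluates to false; next base becomes -3; next final value 3. Both give 3.
Every one of the 81 inputs gives matching results.
verdict: equivalent


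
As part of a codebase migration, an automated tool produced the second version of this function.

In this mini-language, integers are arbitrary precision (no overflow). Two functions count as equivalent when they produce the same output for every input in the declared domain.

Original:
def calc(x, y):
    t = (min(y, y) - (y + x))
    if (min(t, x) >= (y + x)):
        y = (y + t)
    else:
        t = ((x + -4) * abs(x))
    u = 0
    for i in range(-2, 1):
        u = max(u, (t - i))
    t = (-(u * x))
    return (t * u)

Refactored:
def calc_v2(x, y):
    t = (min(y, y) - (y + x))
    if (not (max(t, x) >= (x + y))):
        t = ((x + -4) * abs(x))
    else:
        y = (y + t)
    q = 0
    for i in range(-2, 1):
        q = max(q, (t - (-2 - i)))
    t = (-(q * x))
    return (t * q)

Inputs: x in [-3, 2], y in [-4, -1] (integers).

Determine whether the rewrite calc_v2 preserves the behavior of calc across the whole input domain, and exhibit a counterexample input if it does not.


There is a counterexample at x=1, y=-1: 0 on one side, -1 on the other.
calc: t=-1, then (min(t, x) >= (y + x)) is false, then t=-3, then u=0, then (i=-2), then u=0, then (i=-1), then u=0, then (i=0), then u=0, then t=0, then returns 0
calc_v2: t=-1, then (not (max(t, x) >= (x + y))) is false, then y=-2, then q=0, then (i=-2), then q=0, then (i=-1), then q=0, then (i=0), then q=1, then t=-1, then returns -1
verdict: not equivalent; witness: x=1, y=-1


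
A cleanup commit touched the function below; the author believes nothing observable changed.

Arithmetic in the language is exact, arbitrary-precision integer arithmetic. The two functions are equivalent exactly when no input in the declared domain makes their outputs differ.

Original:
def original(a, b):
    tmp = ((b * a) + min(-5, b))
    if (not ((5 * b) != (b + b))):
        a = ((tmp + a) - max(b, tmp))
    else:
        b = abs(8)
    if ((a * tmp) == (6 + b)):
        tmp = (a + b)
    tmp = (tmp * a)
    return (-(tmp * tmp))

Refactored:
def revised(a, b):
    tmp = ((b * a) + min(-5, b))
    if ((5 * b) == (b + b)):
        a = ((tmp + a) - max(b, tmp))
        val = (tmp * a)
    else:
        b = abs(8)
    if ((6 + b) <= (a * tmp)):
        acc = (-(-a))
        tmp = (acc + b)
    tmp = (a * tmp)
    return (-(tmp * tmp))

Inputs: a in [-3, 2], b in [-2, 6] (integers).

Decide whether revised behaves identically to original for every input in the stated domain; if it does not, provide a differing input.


Consider the input a=-3, b=0.
original: tmp := -5 | (not ((5 * b) != (b + b))): true | a := -8 | ((a * tmp) == (6 + b)): false | tmp := 40 | result -1600
revised: tmp := -5 | ((5 * b) == (b + b)): true | a := -8 | val := 40 | ((6 + b) <= (a * tmp)): true | acc := -8 | tmp := -8 | tmp := 64 | result -4096
-1600 and -4096 differ, so these are not the same function on this domain.
verdict: not equivalent; witness: a=-3, b=0


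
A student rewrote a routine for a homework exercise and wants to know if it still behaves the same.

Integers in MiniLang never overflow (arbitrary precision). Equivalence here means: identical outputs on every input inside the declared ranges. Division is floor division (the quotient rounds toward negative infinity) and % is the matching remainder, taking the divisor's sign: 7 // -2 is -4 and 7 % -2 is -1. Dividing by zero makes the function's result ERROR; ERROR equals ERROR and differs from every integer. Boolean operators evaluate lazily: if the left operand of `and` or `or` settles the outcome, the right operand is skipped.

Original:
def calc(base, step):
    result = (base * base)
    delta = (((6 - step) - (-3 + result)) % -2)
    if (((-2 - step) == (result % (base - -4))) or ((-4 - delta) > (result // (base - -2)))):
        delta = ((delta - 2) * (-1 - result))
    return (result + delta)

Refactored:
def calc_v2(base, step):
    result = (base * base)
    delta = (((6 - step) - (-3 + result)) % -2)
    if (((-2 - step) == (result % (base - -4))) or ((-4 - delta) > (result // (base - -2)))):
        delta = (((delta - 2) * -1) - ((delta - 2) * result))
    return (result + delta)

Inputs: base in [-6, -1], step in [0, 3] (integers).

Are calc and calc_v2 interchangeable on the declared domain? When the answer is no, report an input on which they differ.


This is a faithful refactor — constant usage differs; and arithmetic usage differs, but the computed results match everywhere.
Tracing base=-3, step=2: calc: result = 9; delta = 0; (((-2 - step) == (result % (base - -4))) or ((-4 - delta) > (result // (base - -2)))) -> true; delta = 20; return 29 | calc_v2: result = 9; delta = 0; (((-2 - step) == (result % (base - -4))) or ((-4 - delta) > (result // (base - -2)))) -> true; delta = 20; return 29 — matching result 29.
An exhaustive pass over the 24 declared inputs shows identical outputs.
verdict: equivalent


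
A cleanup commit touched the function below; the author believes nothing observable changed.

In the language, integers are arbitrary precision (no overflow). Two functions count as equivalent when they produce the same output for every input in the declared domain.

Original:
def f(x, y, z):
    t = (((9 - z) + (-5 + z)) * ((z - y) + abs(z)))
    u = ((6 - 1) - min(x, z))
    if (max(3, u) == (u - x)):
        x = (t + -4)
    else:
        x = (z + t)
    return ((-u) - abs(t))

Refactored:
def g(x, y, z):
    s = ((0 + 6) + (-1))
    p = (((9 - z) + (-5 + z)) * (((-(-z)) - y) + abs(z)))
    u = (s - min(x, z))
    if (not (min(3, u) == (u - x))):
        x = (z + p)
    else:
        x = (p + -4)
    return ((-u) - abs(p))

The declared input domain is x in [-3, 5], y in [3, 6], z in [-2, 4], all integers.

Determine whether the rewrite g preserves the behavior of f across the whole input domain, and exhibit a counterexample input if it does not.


Equivalent. The suspicious edit (`max(3, u)` became `min(3, u)`) never changes the result for any input inside the declared domain.
Sweeping the whole domain (252 inputs) finds no disagreement.
Spot check at x=-2, y=3, z=-1 — f: t := -12 | u := 7 | (max(3, u) == (u - x)): false | x := -13 | result -19. g: s := 5 | p := -12 | u := 7 | (not (min(3, u) == (u - x))): true | x := -13 | result -19. Both give -19.
verdict: equivalent


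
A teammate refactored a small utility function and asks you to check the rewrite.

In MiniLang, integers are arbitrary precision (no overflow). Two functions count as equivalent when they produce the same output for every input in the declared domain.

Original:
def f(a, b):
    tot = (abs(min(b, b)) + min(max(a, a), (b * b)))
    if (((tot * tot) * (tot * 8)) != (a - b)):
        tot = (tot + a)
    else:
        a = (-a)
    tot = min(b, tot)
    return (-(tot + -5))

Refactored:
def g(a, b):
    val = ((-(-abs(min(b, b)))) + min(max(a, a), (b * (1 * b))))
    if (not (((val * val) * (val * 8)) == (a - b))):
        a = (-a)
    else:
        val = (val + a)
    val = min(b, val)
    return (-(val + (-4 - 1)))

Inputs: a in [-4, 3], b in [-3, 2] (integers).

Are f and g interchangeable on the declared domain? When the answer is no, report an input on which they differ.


The rewrite breaks on a=-4, b=-3, where the results are 10 and 8.
f: tot becomes -1; next (((tot * tot) * (tot * 8)) != (a - b)) evaluates to true; next tot becomes -5; next tot becomes -5; next final value 10
g: val becomes -1; next (not (((val * val) * (val * 8)) == (a - b))) evaluates to true; next a becomes 4; next val becomes -3; next final value 8
verdict: not equivalent; witness: a=-4, b=-3


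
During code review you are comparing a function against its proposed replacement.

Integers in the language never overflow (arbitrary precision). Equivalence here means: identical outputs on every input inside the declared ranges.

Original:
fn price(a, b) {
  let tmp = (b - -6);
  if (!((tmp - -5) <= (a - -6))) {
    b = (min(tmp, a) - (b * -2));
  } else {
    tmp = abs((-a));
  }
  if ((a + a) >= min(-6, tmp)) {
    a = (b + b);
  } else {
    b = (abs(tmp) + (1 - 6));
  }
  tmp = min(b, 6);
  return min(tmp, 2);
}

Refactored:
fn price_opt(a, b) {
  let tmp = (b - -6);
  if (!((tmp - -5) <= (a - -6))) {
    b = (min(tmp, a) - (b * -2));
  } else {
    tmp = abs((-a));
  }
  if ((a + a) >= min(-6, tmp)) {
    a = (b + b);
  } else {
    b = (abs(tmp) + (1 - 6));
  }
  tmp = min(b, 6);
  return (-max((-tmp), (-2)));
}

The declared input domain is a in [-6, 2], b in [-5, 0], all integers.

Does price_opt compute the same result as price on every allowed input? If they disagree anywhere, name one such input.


The two are interchangeable: min/max/abs usage differs, and every declared input agrees.
One worked example (a=-2, b=-4) — price: tmp = 2; (!((tmp - -5) <= (a - -6))) -> true; b = -10; ((a + a) >= min(-6, tmp)) -> true; a = -20; tmp = -10; return -10; price_opt: tmp = 2; (!((tmp - -5) <= (a - -6))) -> true; b = -10; ((a + a) >= min(-6, tmp)) -> true; a = -20; tmp = -10; return -10; agreement on -10.
Across all 54 domain points the two functions coincide.
verdict: equivalent


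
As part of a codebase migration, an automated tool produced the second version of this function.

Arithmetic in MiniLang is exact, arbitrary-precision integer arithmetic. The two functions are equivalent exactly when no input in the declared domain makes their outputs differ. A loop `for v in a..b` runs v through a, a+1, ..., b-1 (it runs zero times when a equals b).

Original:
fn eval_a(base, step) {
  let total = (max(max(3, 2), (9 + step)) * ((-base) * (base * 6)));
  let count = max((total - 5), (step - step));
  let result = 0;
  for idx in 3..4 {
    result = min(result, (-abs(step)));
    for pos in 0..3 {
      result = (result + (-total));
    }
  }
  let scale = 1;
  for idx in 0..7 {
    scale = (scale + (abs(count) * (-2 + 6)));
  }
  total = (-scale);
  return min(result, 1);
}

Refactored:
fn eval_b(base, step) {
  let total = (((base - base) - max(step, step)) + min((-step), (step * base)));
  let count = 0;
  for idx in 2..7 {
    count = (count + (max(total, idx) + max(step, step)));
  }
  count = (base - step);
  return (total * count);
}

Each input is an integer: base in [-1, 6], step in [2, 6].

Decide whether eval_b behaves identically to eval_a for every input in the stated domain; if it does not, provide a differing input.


Consider the input base=-1, step=2.
eval_a: total = -66; count = 0; result = 0; [idx=3]; result = -2; [pos=0]; result = 64; [pos=1]; result = 130; [pos=2]; result = 196; scale = 1; [idx=0]; scale = 1; [idx=1]; scale = 1; [idx=2]; scale = 1; [idx=3]; scale = 1; [idx=4]; scale = 1; [idx=5]; scale = 1; [idx=6]; scale = 1; total = -1; return 1
eval_b: total = -4; count = 0; [idx=2]; count = 4; [idx=3]; count = 9; [idx=4]; count = 15; [idx=5]; count = 22; [idx=6]; count = 30; count = -3; return 12
1 against 12: the behavior changed.
verdict: not equivalent; witness: base=-1, step=2


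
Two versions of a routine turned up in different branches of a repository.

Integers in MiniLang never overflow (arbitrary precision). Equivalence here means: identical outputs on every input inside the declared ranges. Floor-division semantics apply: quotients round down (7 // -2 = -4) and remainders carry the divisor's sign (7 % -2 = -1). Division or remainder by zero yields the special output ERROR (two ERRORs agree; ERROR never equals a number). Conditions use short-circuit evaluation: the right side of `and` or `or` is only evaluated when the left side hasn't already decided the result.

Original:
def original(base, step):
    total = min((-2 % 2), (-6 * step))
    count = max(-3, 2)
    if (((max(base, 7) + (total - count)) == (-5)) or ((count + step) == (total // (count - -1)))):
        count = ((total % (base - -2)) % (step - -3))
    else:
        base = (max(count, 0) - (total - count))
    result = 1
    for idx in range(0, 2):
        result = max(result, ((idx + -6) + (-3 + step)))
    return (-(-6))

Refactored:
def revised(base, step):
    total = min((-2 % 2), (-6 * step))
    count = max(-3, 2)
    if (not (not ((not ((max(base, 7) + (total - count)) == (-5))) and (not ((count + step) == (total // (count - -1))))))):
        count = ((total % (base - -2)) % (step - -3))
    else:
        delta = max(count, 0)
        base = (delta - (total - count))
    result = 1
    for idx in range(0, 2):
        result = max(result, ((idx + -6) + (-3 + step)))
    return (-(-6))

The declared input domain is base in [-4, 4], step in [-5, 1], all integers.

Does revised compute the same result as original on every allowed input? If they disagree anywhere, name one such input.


Consider the input base=-4, step=-3.
original: total becomes 0; next count becomes 2; next (((max(base, 7) + (total - count)) == (-5)) or ((count + step) == (total // (count - -1)))) evaluates to false; next base becomes 4; next result becomes 1; next at idx=0:; next result becomes 1; next at idx=1:; next result becomes 1; next final value 6
revised: total becomes 0; next count becomes 2; next (not (not ((not ((max(base, 7) + (total - count)) == (-5))) and (not ((count + step) == (total // (count - -1))))))) evaluates to true; next hits division by zero so the output is ERROR
6 against ERROR: the behavior changed.
verdict: not equivalent; witness: base=-4, step=-3


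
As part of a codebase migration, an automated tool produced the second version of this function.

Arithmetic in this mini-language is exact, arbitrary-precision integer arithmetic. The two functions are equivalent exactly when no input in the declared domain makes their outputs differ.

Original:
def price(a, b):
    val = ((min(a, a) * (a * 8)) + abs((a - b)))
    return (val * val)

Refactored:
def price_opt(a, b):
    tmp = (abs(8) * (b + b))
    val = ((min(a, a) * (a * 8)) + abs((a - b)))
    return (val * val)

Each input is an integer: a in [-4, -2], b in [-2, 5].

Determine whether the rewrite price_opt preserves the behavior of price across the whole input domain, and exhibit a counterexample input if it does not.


Reading the diff, among the changes: arithmetic usage differs; statement counts differ; min/max/abs usage differs; local variable names differ; constant usage differs.
Tracing a=-2, b=1: price: val becomes 35; next final value 1225 | price_opt: tmp becomes 16; next val becomes 35; next final value 1225 — matching result 1225.
Checked all 24 inputs in the declared domain: the outputs agree on every one.
verdict: equivalent


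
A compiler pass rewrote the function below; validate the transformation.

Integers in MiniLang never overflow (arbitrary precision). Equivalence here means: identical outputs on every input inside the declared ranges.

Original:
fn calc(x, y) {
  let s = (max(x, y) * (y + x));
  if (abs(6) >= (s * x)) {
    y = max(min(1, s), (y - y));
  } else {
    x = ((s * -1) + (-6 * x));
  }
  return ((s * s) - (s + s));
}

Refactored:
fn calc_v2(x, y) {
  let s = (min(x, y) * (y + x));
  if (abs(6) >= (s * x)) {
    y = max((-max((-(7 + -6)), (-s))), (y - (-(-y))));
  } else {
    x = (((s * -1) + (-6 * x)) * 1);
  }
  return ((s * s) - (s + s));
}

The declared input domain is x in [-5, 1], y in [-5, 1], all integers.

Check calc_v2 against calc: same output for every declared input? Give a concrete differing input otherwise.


On input x=-5, y=-4, calc returns 1224 while calc_v2 returns 1935.
verdict: not equivalent; witness: x=-5, y=-4


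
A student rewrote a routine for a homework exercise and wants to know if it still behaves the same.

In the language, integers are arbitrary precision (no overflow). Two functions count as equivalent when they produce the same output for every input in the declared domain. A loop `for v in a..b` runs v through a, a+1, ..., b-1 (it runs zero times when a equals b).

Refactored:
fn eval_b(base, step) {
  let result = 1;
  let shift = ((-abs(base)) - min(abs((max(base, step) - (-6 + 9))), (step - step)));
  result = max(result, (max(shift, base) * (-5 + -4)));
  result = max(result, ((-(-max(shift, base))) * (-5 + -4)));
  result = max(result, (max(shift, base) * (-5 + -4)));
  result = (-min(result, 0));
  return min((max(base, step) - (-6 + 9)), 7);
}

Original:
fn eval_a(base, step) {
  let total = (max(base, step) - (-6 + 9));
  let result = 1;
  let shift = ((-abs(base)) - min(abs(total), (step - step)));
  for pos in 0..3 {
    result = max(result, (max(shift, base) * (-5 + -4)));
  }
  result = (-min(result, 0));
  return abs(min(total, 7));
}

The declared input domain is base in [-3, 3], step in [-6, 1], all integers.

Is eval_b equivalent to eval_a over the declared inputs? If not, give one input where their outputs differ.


At base=-3, step=-6: eval_a gives 6, eval_b gives -6.
verdict: not equivalent; witness: base=-3, step=-6


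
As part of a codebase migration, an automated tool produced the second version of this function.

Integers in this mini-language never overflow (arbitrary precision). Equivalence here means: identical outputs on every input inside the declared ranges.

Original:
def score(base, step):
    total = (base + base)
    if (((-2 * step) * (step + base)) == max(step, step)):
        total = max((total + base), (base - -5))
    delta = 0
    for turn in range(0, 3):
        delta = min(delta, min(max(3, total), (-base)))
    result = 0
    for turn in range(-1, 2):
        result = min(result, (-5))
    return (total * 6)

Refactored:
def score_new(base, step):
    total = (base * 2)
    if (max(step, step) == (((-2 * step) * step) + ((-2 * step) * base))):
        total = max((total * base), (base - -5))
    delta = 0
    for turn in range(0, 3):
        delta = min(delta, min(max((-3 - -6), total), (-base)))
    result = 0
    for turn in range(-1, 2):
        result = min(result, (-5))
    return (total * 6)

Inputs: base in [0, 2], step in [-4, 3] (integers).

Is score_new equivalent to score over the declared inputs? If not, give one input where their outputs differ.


Evaluate both at base=2, step=0.
score: total := 4 | (((-2 * step) * (step + base)) == max(step, step)): true | total := 7 | delta := 0 | iter turn=0: | delta := -2 | iter turn=1: | delta := -2 | iter turn=2: | delta := -2 | result := 0 | iter turn=-1: | result := -5 | iter turn=0: | result := -5 | iter turn=1: | result := -5 | result 42
score_new: total := 4 | (max(step, step) == (((-2 * step) * step) + ((-2 * step) * base))): true | total := 8 | delta := 0 | iter turn=0: | delta := -2 | iter turn=1: | delta := -2 | iter turn=2: | delta := -2 | result := 0 | iter turn=-1: | result := -5 | iter turn=0: | result := -5 | iter turn=1: | result := -5 | result 48
42 vs 48 — the two versions disagree here.
verdict: not equivalent; witness: base=2, step=0


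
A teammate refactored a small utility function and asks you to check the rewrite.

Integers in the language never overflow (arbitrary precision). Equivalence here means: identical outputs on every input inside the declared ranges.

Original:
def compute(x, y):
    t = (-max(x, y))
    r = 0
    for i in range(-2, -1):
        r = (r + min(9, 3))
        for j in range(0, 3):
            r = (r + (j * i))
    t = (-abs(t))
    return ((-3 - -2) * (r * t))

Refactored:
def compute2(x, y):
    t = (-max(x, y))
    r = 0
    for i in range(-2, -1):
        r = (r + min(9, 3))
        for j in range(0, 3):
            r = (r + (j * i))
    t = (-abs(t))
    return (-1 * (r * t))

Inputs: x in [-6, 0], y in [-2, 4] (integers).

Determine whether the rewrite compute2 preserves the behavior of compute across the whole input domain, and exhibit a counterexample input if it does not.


Behavior is preserved: although arithmetic usage differs; and constant usage differs, the outputs never diverge.
Spot check at x=-3, y=-2 — compute: t becomes 2; next r becomes 0; next at i=-2:; next r becomes 3; next at j=0:; next r becomes 3; next at j=1:; next r becomes 1; next at j=2:; next r becomes -3; next t becomes -2; next final value -6. compute2: t becomes 2; next r becomes 0; next at i=-2:; next r becomes 3; next at j=0:; next r becomes 3; next at j=1:; next r becomes 1; next at j=2:; next r becomes -3; next t becomes -2; next final value -6. Both give -6.
Checked all 49 inputs in the declared domain: the outputs agree on every one.
verdict: equivalent


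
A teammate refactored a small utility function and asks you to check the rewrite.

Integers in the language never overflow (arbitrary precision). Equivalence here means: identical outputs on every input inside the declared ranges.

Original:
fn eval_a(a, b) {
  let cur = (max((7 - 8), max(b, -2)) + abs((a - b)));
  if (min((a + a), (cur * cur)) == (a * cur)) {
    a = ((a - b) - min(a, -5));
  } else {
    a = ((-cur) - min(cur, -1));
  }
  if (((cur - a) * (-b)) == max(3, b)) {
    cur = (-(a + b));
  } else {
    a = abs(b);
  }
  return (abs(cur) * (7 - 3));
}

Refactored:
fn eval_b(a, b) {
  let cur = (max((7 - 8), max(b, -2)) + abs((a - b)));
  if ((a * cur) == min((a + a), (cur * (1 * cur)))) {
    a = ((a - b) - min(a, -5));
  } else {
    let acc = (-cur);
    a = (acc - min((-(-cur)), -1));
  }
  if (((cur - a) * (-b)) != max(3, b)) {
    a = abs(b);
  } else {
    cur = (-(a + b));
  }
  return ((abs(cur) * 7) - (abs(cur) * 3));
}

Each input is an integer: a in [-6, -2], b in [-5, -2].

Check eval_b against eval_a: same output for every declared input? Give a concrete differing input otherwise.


Although min/max/abs usage differs, arithmetic usage differs, statement counts differ, constant usage differs, comparison usage differs, local variable names differ, 20/20 inputs agree.
verdict: equivalent


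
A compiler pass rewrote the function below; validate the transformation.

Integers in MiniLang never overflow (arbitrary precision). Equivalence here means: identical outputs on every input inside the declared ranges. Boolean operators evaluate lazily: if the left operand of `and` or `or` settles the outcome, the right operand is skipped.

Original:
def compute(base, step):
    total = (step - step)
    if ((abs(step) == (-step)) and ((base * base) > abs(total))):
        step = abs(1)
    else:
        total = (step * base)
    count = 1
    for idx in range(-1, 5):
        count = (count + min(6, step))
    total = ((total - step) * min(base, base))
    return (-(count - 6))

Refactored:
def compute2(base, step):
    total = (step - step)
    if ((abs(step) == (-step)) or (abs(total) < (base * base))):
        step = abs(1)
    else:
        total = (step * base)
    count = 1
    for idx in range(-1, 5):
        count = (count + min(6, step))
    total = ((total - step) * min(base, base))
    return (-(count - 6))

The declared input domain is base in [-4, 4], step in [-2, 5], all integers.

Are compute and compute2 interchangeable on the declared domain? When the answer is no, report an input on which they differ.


There is a counterexample at base=-4, step=2: -7 on one side, -1 on the other.
compute: total = 0; ((abs(step) == (-step)) and ((base * base) > abs(total))) -> false; total = -8; count = 1; [idx=-1]; count = 3; [idx=0]; count = 5; [idx=1]; count = 7; [idx=2]; count = 9; [idx=3]; count = 11; [idx=4]; count = 13; total = 40; return -7
compute2: total = 0; ((abs(step) == (-step)) or (abs(total) < (base * base))) -> true; step = 1; count = 1; [idx=-1]; count = 2; [idx=0]; count = 3; [idx=1]; count = 4; [idx=2]; count = 5; [idx=3]; count = 6; [idx=4]; count = 7; total = 4; return -1
verdict: not equivalent; witness: base=-4, step=2
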